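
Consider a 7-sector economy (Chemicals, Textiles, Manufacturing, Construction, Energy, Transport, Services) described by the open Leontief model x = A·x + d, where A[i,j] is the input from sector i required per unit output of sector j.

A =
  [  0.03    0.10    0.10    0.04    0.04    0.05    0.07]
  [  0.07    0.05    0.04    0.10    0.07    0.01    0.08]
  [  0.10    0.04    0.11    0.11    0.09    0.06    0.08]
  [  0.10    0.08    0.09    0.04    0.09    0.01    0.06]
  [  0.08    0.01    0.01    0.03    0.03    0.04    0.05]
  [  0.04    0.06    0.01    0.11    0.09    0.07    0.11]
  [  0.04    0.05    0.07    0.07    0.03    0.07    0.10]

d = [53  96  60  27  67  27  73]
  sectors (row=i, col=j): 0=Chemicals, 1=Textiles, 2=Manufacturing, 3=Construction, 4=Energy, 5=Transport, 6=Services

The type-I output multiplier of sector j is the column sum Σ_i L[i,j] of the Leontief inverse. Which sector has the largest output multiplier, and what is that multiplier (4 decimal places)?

Form M = I − A:
  [  0.97   -0.10   -0.10   -0.04   -0.04   -0.05   -0.07]
  [ -0.07    0.95   -0.04   -0.10   -0.07   -0.01   -0.08]
  [ -0.10   -0.04    0.89   -0.11   -0.09   -0.06   -0.08]
  [ -0.10   -0.08   -0.09    0.96   -0.09   -0.01   -0.06]
  [ -0.08   -0.01   -0.01   -0.03    0.97   -0.04   -0.05]
  [ -0.04   -0.06   -0.01   -0.11   -0.09    0.93   -0.11]
  [ -0.04   -0.05   -0.07   -0.07   -0.03   -0.07    0.90]
Leontief inverse L = M⁻¹:
  [  1.0833    0.1420    0.1505    0.0993    0.0900    0.0844    0.1322]
  [  0.1199    1.0923    0.0898    0.1472    0.1137    0.0407    0.1355]
  [  0.1717    0.1000    1.1814    0.1819    0.1557    0.1073    0.1611]
  [  0.1555    0.1257    0.1457    1.0965    0.1388    0.0461    0.1227]
  [  0.1058    0.0372    0.0387    0.0589    1.0553    0.0610    0.0850]
  [  0.0956    0.1072    0.0603    0.1661    0.1408    1.1066    0.1765]
  [  0.0912    0.0941    0.1209    0.1269    0.0794    0.1060    1.1631]
Total output x = L · d:
  x_0 = 1.0833·53 + 0.1420·96 + 0.1505·60 + 0.0993·27 + 0.0900·67 + 0.0844·27 + 0.1322·73 = 100.7094
  x_1 = 0.1199·53 + 1.0923·96 + 0.0898·60 + 0.1472·27 + 0.1137·67 + 0.0407·27 + 0.1355·73 = 139.1918
  x_2 = 0.1717·53 + 0.1000·96 + 1.1814·60 + 0.1819·27 + 0.1557·67 + 0.1073·27 + 0.1611·73 = 119.5899
  x_3 = 0.1555·53 + 0.1257·96 + 0.1457·60 + 1.0965·27 + 0.1388·67 + 0.0461·27 + 0.1227·73 = 78.1589
  x_4 = 0.1058·53 + 0.0372·96 + 0.0387·60 + 0.0589·27 + 1.0553·67 + 0.0610·27 + 0.0850·73 = 91.6471
  x_5 = 0.0956·53 + 0.1072·96 + 0.0603·60 + 0.1661·27 + 0.1408·67 + 1.1066·27 + 0.1765·73 = 75.6579
  x_6 = 0.0912·53 + 0.0941·96 + 0.1209·60 + 0.1269·27 + 0.0794·67 + 0.1060·27 + 1.1631·73 = 117.6398
Output multipliers (column sums of L):
  Chemicals: 1.8230
  Textiles: 1.6985
  Manufacturing: 1.7873
  Construction: 1.8767
  Energy: 1.7738
  Transport: 1.5521
  Services: 1.9761

Services (1.9761)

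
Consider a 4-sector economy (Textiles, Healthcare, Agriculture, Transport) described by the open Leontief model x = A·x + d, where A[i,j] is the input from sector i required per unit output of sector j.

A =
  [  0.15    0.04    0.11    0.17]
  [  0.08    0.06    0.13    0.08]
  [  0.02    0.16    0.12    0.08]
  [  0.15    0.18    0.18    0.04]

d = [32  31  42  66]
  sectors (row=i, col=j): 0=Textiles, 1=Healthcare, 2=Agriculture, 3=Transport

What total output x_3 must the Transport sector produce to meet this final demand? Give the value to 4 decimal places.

Form M = I − A:
  [  0.85   -0.04   -0.11   -0.17]
  [ -0.08    0.94   -0.13   -0.08]
  [ -0.02   -0.16    0.88   -0.08]
  [ -0.15   -0.18   -0.18    0.96]
Leontief inverse L = M⁻¹:
  [  1.2390    0.1391    0.2265    0.2499]
  [  0.1355    1.1317    0.2119    0.1360]
  [  0.0740    0.2342    1.2075    0.1332]
  [  0.2329    0.2778    0.3015    1.1312]
Total output x = L · d:
  x_0 = 1.2390·32 + 0.1391·31 + 0.2265·42 + 0.2499·66 = 69.9673
  x_1 = 0.1355·32 + 1.1317·31 + 0.2119·42 + 0.1360·66 = 57.2933
  x_2 = 0.0740·32 + 0.2342·31 + 1.2075·42 + 0.1332·66 = 69.1333
  x_3 = 0.2329·32 + 0.2778·31 + 0.3015·42 + 1.1312·66 = 103.3874

103.3874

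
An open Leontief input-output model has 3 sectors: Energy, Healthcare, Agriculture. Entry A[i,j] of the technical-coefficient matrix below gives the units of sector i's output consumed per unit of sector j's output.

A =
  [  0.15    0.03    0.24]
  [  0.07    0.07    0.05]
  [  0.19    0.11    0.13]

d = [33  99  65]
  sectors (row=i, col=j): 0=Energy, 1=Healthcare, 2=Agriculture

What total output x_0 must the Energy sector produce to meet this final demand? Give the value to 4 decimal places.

72.7539

Form M = I − A:
  [  0.85   -0.03   -0.24]
  [ -0.07    0.93   -0.05]
  [ -0.19   -0.11    0.87]
Leontief inverse L = M⁻¹:
  [  1.2621    0.0825    0.3529]
  [  0.1106    1.0899    0.0931]
  [  0.2896    0.1558    1.2383]
Total output x = L · d:
  x_0 = 1.2621·33 + 0.0825·99 + 0.3529·65 = 72.7539
  x_1 = 0.1106·33 + 1.0899·99 + 0.0931·65 = 117.5981
  x_2 = 0.2896·33 + 0.1558·99 + 1.2383·65 = 105.4701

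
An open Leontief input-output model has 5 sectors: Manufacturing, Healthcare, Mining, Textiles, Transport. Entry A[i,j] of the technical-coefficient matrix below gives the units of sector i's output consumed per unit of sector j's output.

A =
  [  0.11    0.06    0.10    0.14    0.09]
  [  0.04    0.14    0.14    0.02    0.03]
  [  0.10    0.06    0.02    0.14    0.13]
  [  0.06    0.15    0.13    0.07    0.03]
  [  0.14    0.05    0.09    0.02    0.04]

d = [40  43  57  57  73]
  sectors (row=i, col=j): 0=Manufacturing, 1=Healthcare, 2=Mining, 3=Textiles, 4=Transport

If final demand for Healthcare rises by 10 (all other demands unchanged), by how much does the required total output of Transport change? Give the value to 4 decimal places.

1.0026

Form M = I − A:
  [  0.89   -0.06   -0.10   -0.14   -0.09]
  [ -0.04    0.86   -0.14   -0.02   -0.03]
  [ -0.10   -0.06    0.98   -0.14   -0.13]
  [ -0.06   -0.15   -0.13    0.93   -0.03]
  [ -0.14   -0.05   -0.09   -0.02    0.96]
Leontief inverse L = M⁻¹:
  [  1.1880    0.1413    0.1831    0.2126    0.1472]
  [  0.0927    1.1998    0.1972    0.0711    0.0751]
  [  0.1704    0.1332    1.0991    0.1977    0.1752]
  [  0.1218    0.2245    0.2019    1.1306    0.0811]
  [  0.1966    0.1003    0.1442    0.0768    1.0852]
Total output x = L · d:
  x_0 = 1.1880·40 + 0.1413·43 + 0.1831·57 + 0.2126·57 + 0.1472·73 = 86.9032
  x_1 = 0.0927·40 + 1.1998·43 + 0.1972·57 + 0.0711·57 + 0.0751·73 = 76.0689
  x_2 = 0.1704·40 + 0.1332·43 + 1.0991·57 + 0.1977·57 + 0.1752·73 = 99.2535
  x_3 = 0.1218·40 + 0.2245·43 + 0.2019·57 + 1.1306·57 + 0.0811·73 = 96.3948
  x_4 = 0.1966·40 + 0.1003·43 + 0.1442·57 + 0.0768·57 + 1.0852·73 = 103.9902
Δx_4 = L[4,1] · Δd_1 = 0.1003 · 10 = 1.0026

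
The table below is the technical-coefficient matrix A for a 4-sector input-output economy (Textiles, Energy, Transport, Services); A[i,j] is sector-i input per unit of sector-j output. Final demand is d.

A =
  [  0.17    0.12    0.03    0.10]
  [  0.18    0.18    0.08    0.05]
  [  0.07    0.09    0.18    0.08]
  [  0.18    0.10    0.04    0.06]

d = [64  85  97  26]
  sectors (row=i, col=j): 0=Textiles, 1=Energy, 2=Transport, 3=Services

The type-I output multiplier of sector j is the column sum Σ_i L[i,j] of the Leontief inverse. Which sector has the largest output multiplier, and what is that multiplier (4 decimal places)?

Form M = I − A:
  [  0.83   -0.12   -0.03   -0.10]
  [ -0.18    0.82   -0.08   -0.05]
  [ -0.07   -0.09    0.82   -0.08]
  [ -0.18   -0.10   -0.04    0.94]
Leontief inverse L = M⁻¹:
  [  1.2918    0.2163    0.0759    0.1554]
  [  0.3181    1.2959    0.1437    0.1150]
  [  0.1733    0.1789    1.2499    0.1343]
  [  0.2886    0.1869    0.0830    1.1115]
Total output x = L · d:
  x_0 = 1.2918·64 + 0.2163·85 + 0.0759·97 + 0.1554·26 = 112.4741
  x_1 = 0.3181·64 + 1.2959·85 + 0.1437·97 + 0.1150·26 = 147.4309
  x_2 = 0.1733·64 + 0.1789·85 + 1.2499·97 + 0.1343·26 = 151.0325
  x_3 = 0.2886·64 + 0.1869·85 + 0.0830·97 + 1.1115·26 = 71.3082
Output multipliers (column sums of L):
  Textiles: 2.0719
  Energy: 1.8780
  Transport: 1.5525
  Services: 1.5163

Textiles (2.0719)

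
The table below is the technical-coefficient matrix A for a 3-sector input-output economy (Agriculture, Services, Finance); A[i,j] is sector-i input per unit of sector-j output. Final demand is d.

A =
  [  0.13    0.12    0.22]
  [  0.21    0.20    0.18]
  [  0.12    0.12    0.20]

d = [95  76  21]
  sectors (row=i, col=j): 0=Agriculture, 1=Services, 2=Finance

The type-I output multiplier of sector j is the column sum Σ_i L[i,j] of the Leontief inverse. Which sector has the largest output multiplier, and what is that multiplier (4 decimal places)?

Finance (2.1924)

Form M = I − A:
  [  0.87   -0.12   -0.22]
  [ -0.21    0.80   -0.18]
  [ -0.12   -0.12    0.80]
Leontief inverse L = M⁻¹:
  [  1.2657    0.2505    0.4044]
  [  0.3881    1.3705    0.4151]
  [  0.2481    0.2431    1.3729]
Total output x = L · d:
  x_0 = 1.2657·95 + 0.2505·76 + 0.4044·21 = 147.7716
  x_1 = 0.3881·95 + 1.3705·76 + 0.4151·21 = 149.7372
  x_2 = 0.2481·95 + 0.2431·76 + 1.3729·21 = 70.8763
Output multipliers (column sums of L):
  Agriculture: 1.9018
  Services: 1.8641
  Finance: 2.1924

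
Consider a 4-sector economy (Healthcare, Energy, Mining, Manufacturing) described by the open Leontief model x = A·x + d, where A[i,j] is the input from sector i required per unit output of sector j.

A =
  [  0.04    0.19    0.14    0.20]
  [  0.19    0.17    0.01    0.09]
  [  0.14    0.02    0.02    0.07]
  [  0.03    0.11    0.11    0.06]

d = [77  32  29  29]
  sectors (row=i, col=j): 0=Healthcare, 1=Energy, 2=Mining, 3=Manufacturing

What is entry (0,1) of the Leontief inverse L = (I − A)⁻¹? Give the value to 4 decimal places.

L[0,1] = 0.3036

Form M = I − A:
  [  0.96   -0.19   -0.14   -0.20]
  [ -0.19    0.83   -0.01   -0.09]
  [ -0.14   -0.02    0.98   -0.07]
  [ -0.03   -0.11   -0.11    0.94]
Leontief inverse L = M⁻¹:
  [  1.1396    0.3036    0.1980    0.2863]
  [  0.2726    1.2938    0.0732    0.1873]
  [  0.1747    0.0820    1.0601    0.1240]
  [  0.0887    0.1707    0.1389    1.1094]
Total output x = L · d:
  x_0 = 1.1396·77 + 0.3036·32 + 0.1980·29 + 0.2863·29 = 111.5066
  x_1 = 0.2726·77 + 1.2938·32 + 0.0732·29 + 0.1873·29 = 69.9456
  x_2 = 0.1747·77 + 0.0820·32 + 1.0601·29 + 0.1240·29 = 50.4127
  x_3 = 0.0887·77 + 0.1707·32 + 0.1389·29 + 1.1094·29 = 48.4943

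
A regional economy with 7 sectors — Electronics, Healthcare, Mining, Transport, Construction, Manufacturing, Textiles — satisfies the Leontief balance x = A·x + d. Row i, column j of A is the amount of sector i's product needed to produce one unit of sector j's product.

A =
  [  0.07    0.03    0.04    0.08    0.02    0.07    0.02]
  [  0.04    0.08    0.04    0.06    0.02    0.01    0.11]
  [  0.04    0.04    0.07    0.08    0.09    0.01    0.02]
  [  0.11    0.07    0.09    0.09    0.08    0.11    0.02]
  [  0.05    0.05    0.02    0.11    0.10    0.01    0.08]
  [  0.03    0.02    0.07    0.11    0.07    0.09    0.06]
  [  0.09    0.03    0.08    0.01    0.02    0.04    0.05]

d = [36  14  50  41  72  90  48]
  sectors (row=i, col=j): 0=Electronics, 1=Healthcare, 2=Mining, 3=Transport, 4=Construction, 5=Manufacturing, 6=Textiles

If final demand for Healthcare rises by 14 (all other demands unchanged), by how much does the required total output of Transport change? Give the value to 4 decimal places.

1.5993

Form M = I − A:
  [  0.93   -0.03   -0.04   -0.08   -0.02   -0.07   -0.02]
  [ -0.04    0.92   -0.04   -0.06   -0.02   -0.01   -0.11]
  [ -0.04   -0.04    0.93   -0.08   -0.09   -0.01   -0.02]
  [ -0.11   -0.07   -0.09    0.91   -0.08   -0.11   -0.02]
  [ -0.05   -0.05   -0.02   -0.11    0.90   -0.01   -0.08]
  [ -0.03   -0.02   -0.07   -0.11   -0.07    0.91   -0.06]
  [ -0.09   -0.03   -0.08   -0.01   -0.02   -0.04    0.95]
Leontief inverse L = M⁻¹:
  [  1.1066    0.0557    0.0752    0.1272    0.0538    0.1045    0.0451]
  [  0.0801    1.1085    0.0767    0.0989    0.0489    0.0378    0.1402]
  [  0.0787    0.0699    1.1040    0.1294    0.1293    0.0382    0.0490]
  [  0.1689    0.1142    0.1464    1.1713    0.1391    0.1619    0.0665]
  [  0.1000    0.0854    0.0620    0.1649    1.1423    0.0469    0.1159]
  [  0.0804    0.0553    0.1188    0.1738    0.1207    1.1336    0.0960]
  [  0.1213    0.0515    0.1104    0.0492    0.0481    0.0647    1.0726]
Total output x = L · d:
  x_0 = 1.1066·36 + 0.0557·14 + 0.0752·50 + 0.1272·41 + 0.0538·72 + 0.1045·90 + 0.0451·48 = 65.0369
  x_1 = 0.0801·36 + 1.1085·14 + 0.0767·50 + 0.0989·41 + 0.0489·72 + 0.0378·90 + 0.1402·48 = 39.9500
  x_2 = 0.0787·36 + 0.0699·14 + 1.1040·50 + 0.1294·41 + 0.1293·72 + 0.0382·90 + 0.0490·48 = 79.4125
  x_3 = 0.1689·36 + 0.1142·14 + 0.1464·50 + 1.1713·41 + 0.1391·72 + 0.1619·90 + 0.0665·48 = 90.7983
  x_4 = 0.1000·36 + 0.0854·14 + 0.0620·50 + 0.1649·41 + 1.1423·72 + 0.0469·90 + 0.1159·48 = 106.6865
  x_5 = 0.0804·36 + 0.0553·14 + 0.1188·50 + 0.1738·41 + 0.1207·72 + 1.1336·90 + 0.0960·48 = 132.0536
  x_6 = 0.1213·36 + 0.0515·14 + 0.1104·50 + 0.0492·41 + 0.0481·72 + 0.0647·90 + 1.0726·48 = 73.3986
Δx_3 = L[3,1] · Δd_1 = 0.1142 · 14 = 1.5993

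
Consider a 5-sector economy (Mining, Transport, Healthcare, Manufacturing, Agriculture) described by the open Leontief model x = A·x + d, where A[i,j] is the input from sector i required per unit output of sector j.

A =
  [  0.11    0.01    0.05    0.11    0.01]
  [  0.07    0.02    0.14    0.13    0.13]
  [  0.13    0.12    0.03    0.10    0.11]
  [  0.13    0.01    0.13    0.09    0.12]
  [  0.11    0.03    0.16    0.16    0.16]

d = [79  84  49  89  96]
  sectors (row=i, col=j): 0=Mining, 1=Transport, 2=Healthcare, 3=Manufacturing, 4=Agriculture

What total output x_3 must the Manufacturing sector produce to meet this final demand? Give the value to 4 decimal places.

Form M = I − A:
  [  0.89   -0.01   -0.05   -0.11   -0.01]
  [ -0.07    0.98   -0.14   -0.13   -0.13]
  [ -0.13   -0.12    0.97   -0.10   -0.11]
  [ -0.13   -0.01   -0.13    0.91   -0.12]
  [ -0.11   -0.03   -0.16   -0.16    0.84]
Leontief inverse L = M⁻¹:
  [  1.1705    0.0270    0.0953    0.1653    0.0542]
  [  0.1809    1.0602    0.2325    0.2395    0.2309]
  [  0.2317    0.1486    1.1258    0.2086    0.2030]
  [  0.2351    0.0471    0.2134    1.1942    0.2086]
  [  0.2486    0.0787    0.2759    0.2974    1.2842]
Total output x = L · d:
  x_0 = 1.1705·79 + 0.0270·84 + 0.0953·49 + 0.1653·89 + 0.0542·96 = 119.3252
  x_1 = 0.1809·79 + 1.0602·84 + 0.2325·49 + 0.2395·89 + 0.2309·96 = 158.2226
  x_2 = 0.2317·79 + 0.1486·84 + 1.1258·49 + 0.2086·89 + 0.2030·96 = 123.9956
  x_3 = 0.2351·79 + 0.0471·84 + 0.2134·49 + 1.1942·89 + 0.2086·96 = 159.2930
  x_4 = 0.2486·79 + 0.0787·84 + 0.2759·49 + 0.2974·89 + 1.2842·96 = 189.5222

159.2930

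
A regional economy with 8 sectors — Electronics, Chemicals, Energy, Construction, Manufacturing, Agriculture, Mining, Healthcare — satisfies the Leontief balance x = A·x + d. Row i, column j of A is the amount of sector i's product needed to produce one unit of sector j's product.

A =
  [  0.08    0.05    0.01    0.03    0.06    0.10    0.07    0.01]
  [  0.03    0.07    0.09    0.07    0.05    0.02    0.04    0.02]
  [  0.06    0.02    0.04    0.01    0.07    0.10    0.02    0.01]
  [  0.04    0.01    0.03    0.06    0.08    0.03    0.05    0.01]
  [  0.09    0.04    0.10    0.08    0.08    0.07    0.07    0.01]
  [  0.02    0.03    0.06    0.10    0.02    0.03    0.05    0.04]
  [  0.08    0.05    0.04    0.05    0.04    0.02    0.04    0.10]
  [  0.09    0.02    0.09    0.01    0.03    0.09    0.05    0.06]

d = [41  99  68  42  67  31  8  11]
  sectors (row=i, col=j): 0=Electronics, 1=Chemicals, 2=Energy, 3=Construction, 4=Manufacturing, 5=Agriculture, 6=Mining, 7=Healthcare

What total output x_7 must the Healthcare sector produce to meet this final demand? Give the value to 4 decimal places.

Form M = I − A:
  [  0.92   -0.05   -0.01   -0.03   -0.06   -0.10   -0.07   -0.01]
  [ -0.03    0.93   -0.09   -0.07   -0.05   -0.02   -0.04   -0.02]
  [ -0.06   -0.02    0.96   -0.01   -0.07   -0.10   -0.02   -0.01]
  [ -0.04   -0.01   -0.03    0.94   -0.08   -0.03   -0.05   -0.01]
  [ -0.09   -0.04   -0.10   -0.08    0.92   -0.07   -0.07   -0.01]
  [ -0.02   -0.03   -0.06   -0.10   -0.02    0.97   -0.05   -0.04]
  [ -0.08   -0.05   -0.04   -0.05   -0.04   -0.02    0.96   -0.10]
  [ -0.09   -0.02   -0.09   -0.01   -0.03   -0.09   -0.05    0.94]
Leontief inverse L = M⁻¹:
  [  1.1203    0.0769    0.0470    0.0706    0.0956    0.1362    0.1053    0.0328]
  [  0.0678    1.0929    0.1254    0.1025    0.0878    0.0568    0.0697    0.0372]
  [  0.0923    0.0401    1.0708    0.0427    0.0992    0.1326    0.0484    0.0255]
  [  0.0734    0.0283    0.0583    1.0891    0.1109    0.0598    0.0770    0.0255]
  [  0.1441    0.0717    0.1457    0.1272    1.1312    0.1225    0.1139    0.0353]
  [  0.0535    0.0480    0.0895    0.1283    0.0523    1.0613    0.0765    0.0578]
  [  0.1257    0.0752    0.0793    0.0824    0.0776    0.0644    1.0753    0.1226]
  [  0.1347    0.0456    0.1277    0.0453    0.0669    0.1365    0.0852    1.0837]
Total output x = L · d:
  x_0 = 1.1203·41 + 0.0769·99 + 0.0470·68 + 0.0706·42 + 0.0956·67 + 0.1362·31 + 0.1053·8 + 0.0328·11 = 71.5308
  x_1 = 0.0678·41 + 1.0929·99 + 0.1254·68 + 0.1025·42 + 0.0878·67 + 0.0568·31 + 0.0697·8 + 0.0372·11 = 132.4178
  x_2 = 0.0923·41 + 0.0401·99 + 1.0708·68 + 0.0427·42 + 0.0992·67 + 0.1326·31 + 0.0484·8 + 0.0255·11 = 93.7884
  x_3 = 0.0734·41 + 0.0283·99 + 0.0583·68 + 1.0891·42 + 0.1109·67 + 0.0598·31 + 0.0770·8 + 0.0255·11 = 65.7054
  x_4 = 0.1441·41 + 0.0717·99 + 0.1457·68 + 0.1272·42 + 1.1312·67 + 0.1225·31 + 0.1139·8 + 0.0353·11 = 109.1489
  x_5 = 0.0535·41 + 0.0480·99 + 0.0895·68 + 0.1283·42 + 0.0523·67 + 1.0613·31 + 0.0765·8 + 0.0578·11 = 56.0747
  x_6 = 0.1257·41 + 0.0752·99 + 0.0793·68 + 0.0824·42 + 0.0776·67 + 0.0644·31 + 1.0753·8 + 0.1226·11 = 38.6072
  x_7 = 0.1347·41 + 0.0456·99 + 0.1277·68 + 0.0453·42 + 0.0669·67 + 0.1365·31 + 0.0852·8 + 1.0837·11 = 41.9529

41.9529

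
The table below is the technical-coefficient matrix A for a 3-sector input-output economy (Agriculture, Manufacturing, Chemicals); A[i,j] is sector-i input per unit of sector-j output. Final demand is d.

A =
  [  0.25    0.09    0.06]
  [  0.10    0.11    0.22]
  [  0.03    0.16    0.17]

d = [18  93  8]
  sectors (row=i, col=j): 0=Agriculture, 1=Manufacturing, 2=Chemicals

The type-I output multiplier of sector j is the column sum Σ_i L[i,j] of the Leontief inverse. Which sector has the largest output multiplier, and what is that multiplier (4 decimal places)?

Chemicals (1.7460)

Form M = I − A:
  [  0.75   -0.09   -0.06]
  [ -0.10    0.89   -0.22]
  [ -0.03   -0.16    0.83]
Leontief inverse L = M⁻¹:
  [  1.3607    0.1631    0.1416]
  [  0.1733    1.2006    0.3308]
  [  0.0826    0.2373    1.2737]
Total output x = L · d:
  x_0 = 1.3607·18 + 0.1631·93 + 0.1416·8 = 40.7902
  x_1 = 0.1733·18 + 1.2006·93 + 0.3308·8 = 117.4198
  x_2 = 0.0826·18 + 0.2373·93 + 1.2737·8 = 33.7480
Output multipliers (column sums of L):
  Agriculture: 1.6166
  Manufacturing: 1.6010
  Chemicals: 1.7460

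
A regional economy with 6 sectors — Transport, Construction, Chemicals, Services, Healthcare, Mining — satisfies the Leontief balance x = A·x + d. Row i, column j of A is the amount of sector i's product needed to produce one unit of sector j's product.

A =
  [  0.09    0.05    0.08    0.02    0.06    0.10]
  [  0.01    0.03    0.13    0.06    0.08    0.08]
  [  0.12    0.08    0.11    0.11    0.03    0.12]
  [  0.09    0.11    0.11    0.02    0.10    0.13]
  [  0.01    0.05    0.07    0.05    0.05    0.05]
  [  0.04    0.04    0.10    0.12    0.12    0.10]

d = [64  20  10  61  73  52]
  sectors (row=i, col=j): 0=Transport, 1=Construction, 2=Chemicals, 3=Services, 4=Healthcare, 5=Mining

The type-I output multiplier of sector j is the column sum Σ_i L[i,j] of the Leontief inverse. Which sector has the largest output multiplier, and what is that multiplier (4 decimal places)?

Form M = I − A:
  [  0.91   -0.05   -0.08   -0.02   -0.06   -0.10]
  [ -0.01    0.97   -0.13   -0.06   -0.08   -0.08]
  [ -0.12   -0.08    0.89   -0.11   -0.03   -0.12]
  [ -0.09   -0.11   -0.11    0.98   -0.10   -0.13]
  [ -0.01   -0.05   -0.07   -0.05    0.95   -0.05]
  [ -0.04   -0.04   -0.10   -0.12   -0.12    0.90]
Leontief inverse L = M⁻¹:
  [  1.1361    0.0924    0.1528    0.0728    0.1137    0.1717]
  [  0.0585    1.0771    0.2045    0.1157    0.1324    0.1536]
  [  0.1919    0.1465    1.2195    0.1836    0.1113    0.2296]
  [  0.1500    0.1677    0.2125    1.0944    0.1743    0.2277]
  [  0.0423    0.0826    0.1237    0.0878    1.0883    0.1017]
  [  0.1001    0.1016    0.1962    0.1864    0.1916    1.1950]
Total output x = L · d:
  x_0 = 1.1361·64 + 0.0924·20 + 0.1528·10 + 0.0728·61 + 0.1137·73 + 0.1717·52 = 97.7519
  x_1 = 0.0585·64 + 1.0771·20 + 0.2045·10 + 0.1157·61 + 0.1324·73 + 0.1536·52 = 52.0362
  x_2 = 0.1919·64 + 0.1465·20 + 1.2195·10 + 0.1836·61 + 0.1113·73 + 0.2296·52 = 58.6689
  x_3 = 0.1500·64 + 0.1677·20 + 0.2125·10 + 1.0944·61 + 0.1743·73 + 0.2277·52 = 106.3985
  x_4 = 0.0423·64 + 0.0826·20 + 0.1237·10 + 0.0878·61 + 1.0883·73 + 0.1017·52 = 95.6853
  x_5 = 0.1001·64 + 0.1016·20 + 0.1962·10 + 0.1864·61 + 0.1916·73 + 1.1950·52 = 97.8983
Output multipliers (column sums of L):
  Transport: 1.6788
  Construction: 1.6679
  Chemicals: 2.1094
  Services: 1.7406
  Healthcare: 1.8116
  Mining: 2.0792

Chemicals (2.1094)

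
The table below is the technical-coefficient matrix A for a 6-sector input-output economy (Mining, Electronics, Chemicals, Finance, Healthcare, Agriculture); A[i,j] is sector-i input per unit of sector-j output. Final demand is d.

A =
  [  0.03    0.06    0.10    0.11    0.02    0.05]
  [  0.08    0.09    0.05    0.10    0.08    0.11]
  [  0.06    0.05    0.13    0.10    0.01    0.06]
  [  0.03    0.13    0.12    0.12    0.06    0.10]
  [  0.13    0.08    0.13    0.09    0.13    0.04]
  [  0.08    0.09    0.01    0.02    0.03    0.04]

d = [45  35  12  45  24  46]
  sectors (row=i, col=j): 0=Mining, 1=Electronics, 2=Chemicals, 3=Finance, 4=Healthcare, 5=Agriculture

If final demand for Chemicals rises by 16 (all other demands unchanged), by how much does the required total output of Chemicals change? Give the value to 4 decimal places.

19.1767

Form M = I − A:
  [  0.97   -0.06   -0.10   -0.11   -0.02   -0.05]
  [ -0.08    0.91   -0.05   -0.10   -0.08   -0.11]
  [ -0.06   -0.05    0.87   -0.10   -0.01   -0.06]
  [ -0.03   -0.13   -0.12    0.88   -0.06   -0.10]
  [ -0.13   -0.08   -0.13   -0.09    0.87   -0.04]
  [ -0.08   -0.09   -0.01   -0.02   -0.03    0.96]
Leontief inverse L = M⁻¹:
  [  1.0715    0.1189    0.1630    0.1737    0.0529    0.0999]
  [  0.1422    1.1703    0.1304    0.1829    0.1310    0.1742]
  [  0.1034    0.1116    1.1985    0.1686    0.0419    0.1124]
  [  0.0983    0.2186    0.2103    1.2131    0.1145    0.1744]
  [  0.2040    0.1707    0.2395    0.1964    1.1901    0.1152]
  [  0.1121    0.1307    0.0502    0.0648    0.0567    1.0747]
Total output x = L · d:
  x_0 = 1.0715·45 + 0.1189·35 + 0.1630·12 + 0.1737·45 + 0.0529·24 + 0.0999·46 = 68.0166
  x_1 = 0.1422·45 + 1.1703·35 + 0.1304·12 + 0.1829·45 + 0.1310·24 + 0.1742·46 = 68.3116
  x_2 = 0.1034·45 + 0.1116·35 + 1.1985·12 + 0.1686·45 + 0.0419·24 + 0.1124·46 = 36.7077
  x_3 = 0.0983·45 + 0.2186·35 + 0.2103·12 + 1.2131·45 + 0.1145·24 + 0.1744·46 = 79.9580
  x_4 = 0.2040·45 + 0.1707·35 + 0.2395·12 + 0.1964·45 + 1.1901·24 + 0.1152·46 = 60.7273
  x_5 = 0.1121·45 + 0.1307·35 + 0.0502·12 + 0.0648·45 + 0.0567·24 + 1.0747·46 = 63.9348
Δx_2 = L[2,2] · Δd_2 = 1.1985 · 16 = 19.1767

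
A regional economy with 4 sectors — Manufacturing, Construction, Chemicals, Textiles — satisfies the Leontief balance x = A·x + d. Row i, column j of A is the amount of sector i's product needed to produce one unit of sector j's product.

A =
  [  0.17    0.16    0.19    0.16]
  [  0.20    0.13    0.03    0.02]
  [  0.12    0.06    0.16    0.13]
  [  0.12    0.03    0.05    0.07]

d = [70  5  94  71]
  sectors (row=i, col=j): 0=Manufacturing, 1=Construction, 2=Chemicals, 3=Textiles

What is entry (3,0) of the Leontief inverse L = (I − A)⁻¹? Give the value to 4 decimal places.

L[3,0] = 0.1998

Form M = I − A:
  [  0.83   -0.16   -0.19   -0.16]
  [ -0.20    0.87   -0.03   -0.02]
  [ -0.12   -0.06    0.84   -0.13]
  [ -0.12   -0.03   -0.05    0.93]
Leontief inverse L = M⁻¹:
  [  1.3633    0.2838    0.3356    0.2876]
  [  0.3266    1.2214    0.1234    0.0997]
  [  0.2490    0.1407    1.2651    0.2227]
  [  0.1998    0.0836    0.1153    1.1276]
Total output x = L · d:
  x_0 = 1.3633·70 + 0.2838·5 + 0.3356·94 + 0.2876·71 = 148.8149
  x_1 = 0.3266·70 + 1.2214·5 + 0.1234·94 + 0.0997·71 = 47.6494
  x_2 = 0.2490·70 + 0.1407·5 + 1.2651·94 + 0.2227·71 = 152.8642
  x_3 = 0.1998·70 + 0.0836·5 + 0.1153·94 + 1.1276·71 = 105.3016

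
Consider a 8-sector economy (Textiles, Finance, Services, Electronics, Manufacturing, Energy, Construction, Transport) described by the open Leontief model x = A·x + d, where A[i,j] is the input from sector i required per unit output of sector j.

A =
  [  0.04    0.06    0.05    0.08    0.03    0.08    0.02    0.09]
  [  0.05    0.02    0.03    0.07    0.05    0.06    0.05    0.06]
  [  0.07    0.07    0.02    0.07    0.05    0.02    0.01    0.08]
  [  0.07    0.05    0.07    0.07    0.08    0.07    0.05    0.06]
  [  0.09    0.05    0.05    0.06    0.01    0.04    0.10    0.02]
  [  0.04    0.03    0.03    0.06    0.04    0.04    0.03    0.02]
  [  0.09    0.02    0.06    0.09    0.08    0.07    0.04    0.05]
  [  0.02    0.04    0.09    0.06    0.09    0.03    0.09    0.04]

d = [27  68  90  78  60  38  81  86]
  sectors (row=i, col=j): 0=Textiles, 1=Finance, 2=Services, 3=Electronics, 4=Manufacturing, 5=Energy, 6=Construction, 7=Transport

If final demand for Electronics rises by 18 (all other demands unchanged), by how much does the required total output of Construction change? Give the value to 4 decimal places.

2.7219

Form M = I − A:
  [  0.96   -0.06   -0.05   -0.08   -0.03   -0.08   -0.02   -0.09]
  [ -0.05    0.98   -0.03   -0.07   -0.05   -0.06   -0.05   -0.06]
  [ -0.07   -0.07    0.98   -0.07   -0.05   -0.02   -0.01   -0.08]
  [ -0.07   -0.05   -0.07    0.93   -0.08   -0.07   -0.05   -0.06]
  [ -0.09   -0.05   -0.05   -0.06    0.99   -0.04   -0.10   -0.02]
  [ -0.04   -0.03   -0.03   -0.06   -0.04    0.96   -0.03   -0.02]
  [ -0.09   -0.02   -0.06   -0.09   -0.08   -0.07    0.96   -0.05]
  [ -0.02   -0.04   -0.09   -0.06   -0.09   -0.03   -0.09    0.96]
Leontief inverse L = M⁻¹:
  [  1.0831    0.0936    0.0907    0.1337    0.0744    0.1192    0.0590    0.1304]
  [  0.0903    1.0497    0.0665    0.1180    0.0880    0.0959    0.0845    0.0952]
  [  0.1083    0.1001    1.0573    0.1178    0.0880    0.0566    0.0466    0.1173]
  [  0.1237    0.0901    0.1158    1.1333    0.1279    0.1166    0.0946    0.1077]
  [  0.1346    0.0817    0.0875    0.1143    1.0516    0.0819    0.1319    0.0627]
  [  0.0706    0.0523    0.0558    0.0957    0.0671    1.0672    0.0545    0.0470]
  [  0.1419    0.0599    0.1050    0.1512    0.1258    0.1160    1.0825    0.0967]
  [  0.0723    0.0756    0.1308    0.1175    0.1339    0.0710    0.1306    1.0825]
Total output x = L · d:
  x_0 = 1.0831·27 + 0.0936·68 + 0.0907·90 + 0.1337·78 + 0.0744·60 + 0.1192·38 + 0.0590·81 + 0.1304·86 = 79.1866
  x_1 = 0.0903·27 + 1.0497·68 + 0.0665·90 + 0.1180·78 + 0.0880·60 + 0.0959·38 + 0.0845·81 + 0.0952·86 = 112.9650
  x_2 = 0.1083·27 + 0.1001·68 + 1.0573·90 + 0.1178·78 + 0.0880·60 + 0.0566·38 + 0.0466·81 + 0.1173·86 = 135.3683
  x_3 = 0.1237·27 + 0.0901·68 + 0.1158·90 + 1.1333·78 + 0.1279·60 + 0.1166·38 + 0.0946·81 + 0.1077·86 = 137.3101
  x_4 = 0.1346·27 + 0.0817·68 + 0.0875·90 + 0.1143·78 + 1.0516·60 + 0.0819·38 + 0.1319·81 + 0.0627·86 = 108.2631
  x_5 = 0.0706·27 + 0.0523·68 + 0.0558·90 + 0.0957·78 + 0.0671·60 + 1.0672·38 + 0.0545·81 + 0.0470·86 = 70.9879
  x_6 = 0.1419·27 + 0.0599·68 + 0.1050·90 + 0.1512·78 + 0.1258·60 + 0.1160·38 + 1.0825·81 + 0.0967·86 = 137.1021
  x_7 = 0.0723·27 + 0.0756·68 + 0.1308·90 + 0.1175·78 + 0.1339·60 + 0.0710·38 + 0.1306·81 + 1.0825·86 = 142.4339
Δx_6 = L[6,3] · Δd_3 = 0.1512 · 18 = 2.7219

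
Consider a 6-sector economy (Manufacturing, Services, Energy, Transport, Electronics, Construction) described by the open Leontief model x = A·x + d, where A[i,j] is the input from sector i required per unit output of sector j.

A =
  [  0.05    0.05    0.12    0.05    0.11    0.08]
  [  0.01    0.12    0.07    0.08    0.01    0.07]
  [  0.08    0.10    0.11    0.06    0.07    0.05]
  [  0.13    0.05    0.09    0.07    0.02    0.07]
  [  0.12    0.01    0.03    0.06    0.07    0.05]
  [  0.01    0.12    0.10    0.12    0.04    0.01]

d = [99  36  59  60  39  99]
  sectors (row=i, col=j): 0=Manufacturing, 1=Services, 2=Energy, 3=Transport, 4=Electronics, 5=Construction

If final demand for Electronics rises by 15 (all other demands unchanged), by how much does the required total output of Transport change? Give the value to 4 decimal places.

0.9491

Form M = I − A:
  [  0.95   -0.05   -0.12   -0.05   -0.11   -0.08]
  [ -0.01    0.88   -0.07   -0.08   -0.01   -0.07]
  [ -0.08   -0.10    0.89   -0.06   -0.07   -0.05]
  [ -0.13   -0.05   -0.09    0.93   -0.02   -0.07]
  [ -0.12   -0.01   -0.03   -0.06    0.93   -0.05]
  [ -0.01   -0.12   -0.10   -0.12   -0.04    0.99]
Leontief inverse L = M⁻¹:
  [  1.1047    0.1084    0.1871    0.1064    0.1534    0.1217]
  [  0.0457    1.1748    0.1242    0.1272    0.0346    0.1038]
  [  0.1324    0.1627    1.1806    0.1169    0.1129    0.0958]
  [  0.1776    0.1083    0.1608    1.1231    0.0633    0.1127]
  [  0.1619    0.0483    0.0825    0.1004    1.1069    0.0837]
  [  0.0581    0.1750    0.1590    0.1685    0.0695    1.0506]
Total output x = L · d:
  x_0 = 1.1047·99 + 0.1084·36 + 0.1871·59 + 0.1064·60 + 0.1534·39 + 0.1217·99 = 148.7217
  x_1 = 0.0457·99 + 1.1748·36 + 0.1242·59 + 0.1272·60 + 0.0346·39 + 0.1038·99 = 73.4007
  x_2 = 0.1324·99 + 0.1627·36 + 1.1806·59 + 0.1169·60 + 0.1129·39 + 0.0958·99 = 109.5256
  x_3 = 0.1776·99 + 0.1083·36 + 0.1608·59 + 1.1231·60 + 0.0633·39 + 0.1127·99 = 111.9810
  x_4 = 0.1619·99 + 0.0483·36 + 0.0825·59 + 0.1004·60 + 1.1069·39 + 0.0837·99 = 80.1063
  x_5 = 0.0581·99 + 0.1750·36 + 0.1590·59 + 0.1685·60 + 0.0695·39 + 1.0506·99 = 138.2726
Δx_3 = L[3,4] · Δd_4 = 0.0633 · 15 = 0.9491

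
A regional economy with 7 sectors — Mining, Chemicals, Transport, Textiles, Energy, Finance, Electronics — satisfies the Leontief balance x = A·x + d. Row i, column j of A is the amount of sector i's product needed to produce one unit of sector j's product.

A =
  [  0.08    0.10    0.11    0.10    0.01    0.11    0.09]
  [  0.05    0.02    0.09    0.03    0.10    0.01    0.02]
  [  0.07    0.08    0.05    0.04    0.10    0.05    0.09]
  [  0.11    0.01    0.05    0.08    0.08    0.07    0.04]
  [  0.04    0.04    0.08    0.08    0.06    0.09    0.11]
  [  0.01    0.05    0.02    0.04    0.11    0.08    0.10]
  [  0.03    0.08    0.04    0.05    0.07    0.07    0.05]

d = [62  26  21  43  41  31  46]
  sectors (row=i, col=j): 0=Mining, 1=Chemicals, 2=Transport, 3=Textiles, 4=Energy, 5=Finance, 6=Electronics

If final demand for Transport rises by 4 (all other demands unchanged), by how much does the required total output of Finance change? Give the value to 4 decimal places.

Form M = I − A:
  [  0.92   -0.10   -0.11   -0.10   -0.01   -0.11   -0.09]
  [ -0.05    0.98   -0.09   -0.03   -0.10   -0.01   -0.02]
  [ -0.07   -0.08    0.95   -0.04   -0.10   -0.05   -0.09]
  [ -0.11   -0.01   -0.05    0.92   -0.08   -0.07   -0.04]
  [ -0.04   -0.04   -0.08   -0.08    0.94   -0.09   -0.11]
  [ -0.01   -0.05   -0.02   -0.04   -0.11    0.92   -0.10]
  [ -0.03   -0.08   -0.04   -0.05   -0.07   -0.07    0.95]
Leontief inverse L = M⁻¹:
  [  1.1396    0.1587    0.1743    0.1617    0.0948    0.1816    0.1647]
  [  0.0842    1.0543    0.1293    0.0676    0.1438    0.0529    0.0675]
  [  0.1154    0.1278    1.1056    0.0922    0.1645    0.1100    0.1529]
  [  0.1572    0.0568    0.1021    1.1338    0.1383    0.1326    0.1035]
  [  0.0872    0.0892    0.1313    0.1325    1.1304    0.1525    0.1751]
  [  0.0439    0.0875    0.0621    0.0824    0.1672    1.1308    0.1537]
  [  0.0659    0.1152    0.0826    0.0902    0.1249    0.1164    1.0996]
Total output x = L · d:
  x_0 = 1.1396·62 + 0.1587·26 + 0.1743·21 + 0.1617·43 + 0.0948·41 + 0.1816·31 + 0.1647·46 = 102.4924
  x_1 = 0.0842·62 + 1.0543·26 + 0.1293·21 + 0.0676·43 + 0.1438·41 + 0.0529·31 + 0.0675·46 = 48.8979
  x_2 = 0.1154·62 + 0.1278·26 + 1.1056·21 + 0.0922·43 + 0.1645·41 + 0.1100·31 + 0.1529·46 = 54.8475
  x_3 = 0.1572·62 + 0.0568·26 + 0.1021·21 + 1.1338·43 + 0.1383·41 + 0.1326·31 + 0.1035·46 = 76.6609
  x_4 = 0.0872·62 + 0.0892·26 + 0.1313·21 + 0.1325·43 + 1.1304·41 + 0.1525·31 + 0.1751·46 = 75.3093
  x_5 = 0.0439·62 + 0.0875·26 + 0.0621·21 + 0.0824·43 + 0.1672·41 + 1.1308·31 + 0.1537·46 = 58.8234
  x_6 = 0.0659·62 + 0.1152·26 + 0.0826·21 + 0.0902·43 + 0.1249·41 + 0.1164·31 + 1.0996·46 = 72.0030
Δx_5 = L[5,2] · Δd_2 = 0.0621 · 4 = 0.2482

0.2482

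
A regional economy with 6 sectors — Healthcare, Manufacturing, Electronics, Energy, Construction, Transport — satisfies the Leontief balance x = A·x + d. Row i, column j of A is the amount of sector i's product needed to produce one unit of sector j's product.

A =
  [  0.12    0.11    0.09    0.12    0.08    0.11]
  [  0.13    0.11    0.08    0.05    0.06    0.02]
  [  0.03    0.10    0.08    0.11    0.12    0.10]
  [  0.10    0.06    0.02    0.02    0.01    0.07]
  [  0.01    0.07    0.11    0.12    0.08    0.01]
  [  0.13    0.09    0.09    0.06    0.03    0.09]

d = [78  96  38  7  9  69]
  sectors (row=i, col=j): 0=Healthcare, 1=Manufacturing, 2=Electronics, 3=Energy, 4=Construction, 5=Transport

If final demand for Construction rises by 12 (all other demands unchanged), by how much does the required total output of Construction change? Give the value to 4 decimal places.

Form M = I − A:
  [  0.88   -0.11   -0.09   -0.12   -0.08   -0.11]
  [ -0.13    0.89   -0.08   -0.05   -0.06   -0.02]
  [ -0.03   -0.10    0.92   -0.11   -0.12   -0.10]
  [ -0.10   -0.06   -0.02    0.98   -0.01   -0.07]
  [ -0.01   -0.07   -0.11   -0.12    0.92   -0.01]
  [ -0.13   -0.09   -0.09   -0.06   -0.03    0.91]
Leontief inverse L = M⁻¹:
  [  1.2288    0.2179    0.1808    0.2123    0.1532    0.1912]
  [  0.2079    1.1915    0.1485    0.1223    0.1190    0.0784]
  [  0.1139    0.1869    1.1557    0.1851    0.1801    0.1611]
  [  0.1568    0.1131    0.0645    1.0649    0.0446    0.1109]
  [  0.0656    0.1321    0.1616    0.1741    1.1260    0.0544]
  [  0.2199    0.1793    0.1644    0.1367    0.0915    1.1590]
Total output x = L · d:
  x_0 = 1.2288·78 + 0.2179·96 + 0.1808·38 + 0.2123·7 + 0.1532·9 + 0.1912·69 = 139.6961
  x_1 = 0.2079·78 + 1.1915·96 + 0.1485·38 + 0.1223·7 + 0.1190·9 + 0.0784·69 = 143.5783
  x_2 = 0.1139·78 + 0.1869·96 + 1.1557·38 + 0.1851·7 + 0.1801·9 + 0.1611·69 = 84.7677
  x_3 = 0.1568·78 + 0.1131·96 + 0.0645·38 + 1.0649·7 + 0.0446·9 + 0.1109·69 = 41.0564
  x_4 = 0.0656·78 + 0.1321·96 + 0.1616·38 + 0.1741·7 + 1.1260·9 + 0.0544·69 = 39.0459
  x_5 = 0.2199·78 + 0.1793·96 + 0.1644·38 + 0.1367·7 + 0.0915·9 + 1.1590·69 = 122.3587
Δx_4 = L[4,4] · Δd_4 = 1.1260 · 12 = 13.5123

13.5123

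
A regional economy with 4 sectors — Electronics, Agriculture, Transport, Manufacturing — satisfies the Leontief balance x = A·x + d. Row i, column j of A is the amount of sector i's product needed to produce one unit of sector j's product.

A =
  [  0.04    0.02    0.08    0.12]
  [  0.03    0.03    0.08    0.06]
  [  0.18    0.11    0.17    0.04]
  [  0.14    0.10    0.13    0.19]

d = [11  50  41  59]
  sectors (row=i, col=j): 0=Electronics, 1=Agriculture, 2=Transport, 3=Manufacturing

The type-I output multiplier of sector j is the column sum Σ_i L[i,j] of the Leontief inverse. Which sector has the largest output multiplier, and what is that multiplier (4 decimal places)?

Transport (1.7659)

Form M = I − A:
  [  0.96   -0.02   -0.08   -0.12]
  [ -0.03    0.97   -0.08   -0.06]
  [ -0.18   -0.11    0.83   -0.04]
  [ -0.14   -0.10   -0.13    0.81]
Leontief inverse L = M⁻¹:
  [  1.0945    0.0561    0.1380    0.1731]
  [  0.0699    1.0561    0.1234    0.0947]
  [  0.2582    0.1601    1.2628    0.1125]
  [  0.2393    0.1658    0.2417    1.2942]
Total output x = L · d:
  x_0 = 1.0945·11 + 0.0561·50 + 0.1380·41 + 0.1731·59 = 30.7164
  x_1 = 0.0699·11 + 1.0561·50 + 0.1234·41 + 0.0947·59 = 64.2199
  x_2 = 0.2582·11 + 0.1601·50 + 1.2628·41 + 0.1125·59 = 69.2540
  x_3 = 0.2393·11 + 0.1658·50 + 0.2417·41 + 1.2942·59 = 97.1917
Output multipliers (column sums of L):
  Electronics: 1.6619
  Agriculture: 1.4381
  Transport: 1.7659
  Manufacturing: 1.6745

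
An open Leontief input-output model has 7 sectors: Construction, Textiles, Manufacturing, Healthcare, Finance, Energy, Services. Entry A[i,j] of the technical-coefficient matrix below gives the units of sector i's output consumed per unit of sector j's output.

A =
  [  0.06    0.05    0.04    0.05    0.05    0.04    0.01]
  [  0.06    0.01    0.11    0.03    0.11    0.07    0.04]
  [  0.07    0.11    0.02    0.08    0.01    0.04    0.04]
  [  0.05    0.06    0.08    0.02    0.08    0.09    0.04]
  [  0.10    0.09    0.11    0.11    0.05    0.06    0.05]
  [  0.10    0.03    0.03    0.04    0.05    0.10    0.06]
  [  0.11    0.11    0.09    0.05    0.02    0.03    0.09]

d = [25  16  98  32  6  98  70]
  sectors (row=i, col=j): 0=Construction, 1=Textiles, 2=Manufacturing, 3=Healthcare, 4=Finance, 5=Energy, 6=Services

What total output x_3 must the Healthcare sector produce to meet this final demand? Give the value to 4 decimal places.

69.9800

Form M = I − A:
  [  0.94   -0.05   -0.04   -0.05   -0.05   -0.04   -0.01]
  [ -0.06    0.99   -0.11   -0.03   -0.11   -0.07   -0.04]
  [ -0.07   -0.11    0.98   -0.08   -0.01   -0.04   -0.04]
  [ -0.05   -0.06   -0.08    0.98   -0.08   -0.09   -0.04]
  [ -0.10   -0.09   -0.11   -0.11    0.95   -0.06   -0.05]
  [ -0.10   -0.03   -0.03   -0.04   -0.05    0.90   -0.06]
  [ -0.11   -0.11   -0.09   -0.05   -0.02   -0.03    0.91]
Leontief inverse L = M⁻¹:
  [  1.0985    0.0814    0.0743    0.0780    0.0791    0.0726    0.0315]
  [  0.1199    1.0631    0.1570    0.0762    0.1451    0.1147    0.0738]
  [  0.1160    0.1451    1.0645    0.1095    0.0490    0.0802    0.0672]
  [  0.1083    0.1069    0.1272    1.0621    0.1175    0.1353    0.0735]
  [  0.1719    0.1517    0.1731    0.1609    1.1029    0.1198    0.0917]
  [  0.1559    0.0735    0.0740    0.0773    0.0861    1.1436    0.0917]
  [  0.1736    0.1643    0.1465    0.0939    0.0655    0.0783    1.1274]
Total output x = L · d:
  x_0 = 1.0985·25 + 0.0814·16 + 0.0743·98 + 0.0780·32 + 0.0791·6 + 0.0726·98 + 0.0315·70 = 48.3374
  x_1 = 0.1199·25 + 1.0631·16 + 0.1570·98 + 0.0762·32 + 0.1451·6 + 0.1147·98 + 0.0738·70 = 55.1169
  x_2 = 0.1160·25 + 0.1451·16 + 1.0645·98 + 0.1095·32 + 0.0490·6 + 0.0802·98 + 0.0672·70 = 125.9039
  x_3 = 0.1083·25 + 0.1069·16 + 0.1272·98 + 1.0621·32 + 0.1175·6 + 0.1353·98 + 0.0735·70 = 69.9800
  x_4 = 0.1719·25 + 0.1517·16 + 0.1731·98 + 0.1609·32 + 1.1029·6 + 0.1198·98 + 0.0917·70 = 53.6163
  x_5 = 0.1559·25 + 0.0735·16 + 0.0740·98 + 0.0773·32 + 0.0861·6 + 1.1436·98 + 0.0917·70 = 133.8036
  x_6 = 0.1736·25 + 0.1643·16 + 0.1465·98 + 0.0939·32 + 0.0655·6 + 0.0783·98 + 1.1274·70 = 111.3151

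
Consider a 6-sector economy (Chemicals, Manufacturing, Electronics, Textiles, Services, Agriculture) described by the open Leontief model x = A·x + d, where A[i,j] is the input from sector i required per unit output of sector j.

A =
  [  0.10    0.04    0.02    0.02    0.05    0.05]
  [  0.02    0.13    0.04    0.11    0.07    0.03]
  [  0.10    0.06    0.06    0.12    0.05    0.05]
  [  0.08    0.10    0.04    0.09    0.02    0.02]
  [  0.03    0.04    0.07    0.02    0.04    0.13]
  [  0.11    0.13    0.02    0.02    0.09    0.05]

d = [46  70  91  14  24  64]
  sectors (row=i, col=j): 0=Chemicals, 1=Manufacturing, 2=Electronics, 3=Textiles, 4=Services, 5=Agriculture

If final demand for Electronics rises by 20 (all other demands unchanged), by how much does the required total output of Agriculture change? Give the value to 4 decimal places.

Form M = I − A:
  [  0.90   -0.04   -0.02   -0.02   -0.05   -0.05]
  [ -0.02    0.87   -0.04   -0.11   -0.07   -0.03]
  [ -0.10   -0.06    0.94   -0.12   -0.05   -0.05]
  [ -0.08   -0.10   -0.04    0.91   -0.02   -0.02]
  [ -0.03   -0.04   -0.07   -0.02    0.96   -0.13]
  [ -0.11   -0.13   -0.02   -0.02   -0.09    0.95]
Leontief inverse L = M⁻¹:
  [  1.1321    0.0739    0.0361    0.0419    0.0741    0.0748]
  [  0.0588    1.1888    0.0675    0.1575    0.1023    0.0615]
  [  0.1511    0.1172    1.0871    0.1645    0.0843    0.0839]
  [  0.1175    0.1483    0.0614    1.1295    0.0478    0.0444]
  [  0.0718    0.0886    0.0907    0.0513    1.0726    0.1592]
  [  0.1516    0.1852    0.0462    0.0585    0.1270    1.0875]
Total output x = L · d:
  x_0 = 1.1321·46 + 0.0739·70 + 0.0361·91 + 0.0419·14 + 0.0741·24 + 0.0748·64 = 67.6960
  x_1 = 0.0588·46 + 1.1888·70 + 0.0675·91 + 0.1575·14 + 0.1023·24 + 0.0615·64 = 100.6572
  x_2 = 0.1511·46 + 0.1172·70 + 1.0871·91 + 0.1645·14 + 0.0843·24 + 0.0839·64 = 123.7782
  x_3 = 0.1175·46 + 0.1483·70 + 0.0614·91 + 1.1295·14 + 0.0478·24 + 0.0444·64 = 41.1790
  x_4 = 0.0718·46 + 0.0886·70 + 0.0907·91 + 0.0513·14 + 1.0726·24 + 0.1592·64 = 54.4108
  x_5 = 0.1516·46 + 0.1852·70 + 0.0462·91 + 0.0585·14 + 0.1270·24 + 1.0875·64 = 97.6085
Δx_5 = L[5,2] · Δd_2 = 0.0462 · 20 = 0.9238

0.9238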